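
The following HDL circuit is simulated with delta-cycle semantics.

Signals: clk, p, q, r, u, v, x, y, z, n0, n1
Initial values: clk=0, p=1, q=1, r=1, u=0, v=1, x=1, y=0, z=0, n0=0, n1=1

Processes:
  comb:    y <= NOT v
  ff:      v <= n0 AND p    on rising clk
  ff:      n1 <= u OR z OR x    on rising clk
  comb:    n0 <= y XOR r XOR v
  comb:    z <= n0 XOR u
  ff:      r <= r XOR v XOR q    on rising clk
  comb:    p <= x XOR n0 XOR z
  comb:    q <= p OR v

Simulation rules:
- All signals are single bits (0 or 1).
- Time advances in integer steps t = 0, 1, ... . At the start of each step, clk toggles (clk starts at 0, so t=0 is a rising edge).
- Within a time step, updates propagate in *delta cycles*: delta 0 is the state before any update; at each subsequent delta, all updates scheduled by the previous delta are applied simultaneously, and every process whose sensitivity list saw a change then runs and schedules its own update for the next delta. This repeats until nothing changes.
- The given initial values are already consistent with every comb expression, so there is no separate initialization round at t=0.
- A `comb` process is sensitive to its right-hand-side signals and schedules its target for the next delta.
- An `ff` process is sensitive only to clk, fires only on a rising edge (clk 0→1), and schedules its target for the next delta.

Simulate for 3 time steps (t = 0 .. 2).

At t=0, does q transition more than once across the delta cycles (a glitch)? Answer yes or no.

yes

t0.Δ0 u=0 z=0 r=1 v=1 x=1 y=0 clk=0 n1=1 q=1 p=1 n0=0
t0.Δ1 u=0 z=0 r=1 v=1 x=1 y=0 clk=1 n1=1 q=1 p=1 n0=0
t0.Δ2 u=0 z=0 r=1 v=0 x=1 y=0 clk=1 n1=1 q=1 p=1 n0=0
t0.Δ3 u=0 z=0 r=1 v=0 x=1 y=1 clk=1 n1=1 q=1 p=1 n0=1
t0.Δ4 u=0 z=1 r=1 v=0 x=1 y=1 clk=1 n1=1 q=1 p=0 n0=0
t0.Δ5 u=0 z=0 r=1 v=0 x=1 y=1 clk=1 n1=1 q=0 p=0 n0=0
t0.Δ6 u=0 z=0 r=1 v=0 x=1 y=1 clk=1 n1=1 q=0 p=1 n0=0
t0.Δ7 u=0 z=0 r=1 v=0 x=1 y=1 clk=1 n1=1 q=1 p=1 n0=0
t1.Δ0 u=0 z=0 r=1 v=0 x=1 y=1 clk=1 n1=1 q=1 p=1 n0=0
t1.Δ1 u=0 z=0 r=1 v=0 x=1 y=1 clk=0 n1=1 q=1 p=1 n0=0
t2.Δ0 u=0 z=0 r=1 v=0 x=1 y=1 clk=0 n1=1 q=1 p=1 n0=0
t2.Δ1 u=0 z=0 r=1 v=0 x=1 y=1 clk=1 n1=1 q=1 p=1 n0=0
t2.Δ2 u=0 z=0 r=0 v=0 x=1 y=1 clk=1 n1=1 q=1 p=1 n0=0
t2.Δ3 u=0 z=0 r=0 v=0 x=1 y=1 clk=1 n1=1 q=1 p=1 n0=1
t2.Δ4 u=0 z=1 r=0 v=0 x=1 y=1 clk=1 n1=1 q=1 p=0 n0=1
t2.Δ5 u=0 z=1 r=0 v=0 x=1 y=1 clk=1 n1=1 q=0 p=1 n0=1
t2.Δ6 u=0 z=1 r=0 v=0 x=1 y=1 clk=1 n1=1 q=1 p=1 n0=1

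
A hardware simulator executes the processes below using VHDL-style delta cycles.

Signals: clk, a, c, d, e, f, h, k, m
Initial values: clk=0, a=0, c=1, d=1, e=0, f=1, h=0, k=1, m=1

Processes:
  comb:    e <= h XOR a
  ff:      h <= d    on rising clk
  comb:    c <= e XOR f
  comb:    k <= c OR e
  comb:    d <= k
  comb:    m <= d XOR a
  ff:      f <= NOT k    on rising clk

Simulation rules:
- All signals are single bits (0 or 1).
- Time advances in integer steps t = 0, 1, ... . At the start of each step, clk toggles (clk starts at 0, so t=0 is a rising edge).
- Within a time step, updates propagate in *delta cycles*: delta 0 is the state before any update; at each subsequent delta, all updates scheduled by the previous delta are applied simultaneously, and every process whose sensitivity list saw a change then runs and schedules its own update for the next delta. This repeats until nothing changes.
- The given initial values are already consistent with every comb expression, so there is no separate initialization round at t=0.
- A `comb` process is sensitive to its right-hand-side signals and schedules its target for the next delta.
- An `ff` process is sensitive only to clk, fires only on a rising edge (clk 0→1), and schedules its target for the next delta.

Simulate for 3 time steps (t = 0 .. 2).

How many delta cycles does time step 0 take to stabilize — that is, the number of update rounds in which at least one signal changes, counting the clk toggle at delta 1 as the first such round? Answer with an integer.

t=0 Δ0: d=1 k=1 clk=0 m=1 f=1 h=0 e=0 a=0 c=1
  Δ1: clk:0→1
  Δ2: f:1→0, h:0→1
  Δ3: e:0→1, c:1→0
  Δ4: c:0→1
  (4Δ to stable)
t=1 Δ0: d=1 k=1 clk=1 m=1 f=0 h=1 e=1 a=0 c=1
  Δ1: clk:1→0
  (1Δ to stable)
t=2 Δ0: d=1 k=1 clk=0 m=1 f=0 h=1 e=1 a=0 c=1
  Δ1: clk:0→1
  (1Δ to stable)

4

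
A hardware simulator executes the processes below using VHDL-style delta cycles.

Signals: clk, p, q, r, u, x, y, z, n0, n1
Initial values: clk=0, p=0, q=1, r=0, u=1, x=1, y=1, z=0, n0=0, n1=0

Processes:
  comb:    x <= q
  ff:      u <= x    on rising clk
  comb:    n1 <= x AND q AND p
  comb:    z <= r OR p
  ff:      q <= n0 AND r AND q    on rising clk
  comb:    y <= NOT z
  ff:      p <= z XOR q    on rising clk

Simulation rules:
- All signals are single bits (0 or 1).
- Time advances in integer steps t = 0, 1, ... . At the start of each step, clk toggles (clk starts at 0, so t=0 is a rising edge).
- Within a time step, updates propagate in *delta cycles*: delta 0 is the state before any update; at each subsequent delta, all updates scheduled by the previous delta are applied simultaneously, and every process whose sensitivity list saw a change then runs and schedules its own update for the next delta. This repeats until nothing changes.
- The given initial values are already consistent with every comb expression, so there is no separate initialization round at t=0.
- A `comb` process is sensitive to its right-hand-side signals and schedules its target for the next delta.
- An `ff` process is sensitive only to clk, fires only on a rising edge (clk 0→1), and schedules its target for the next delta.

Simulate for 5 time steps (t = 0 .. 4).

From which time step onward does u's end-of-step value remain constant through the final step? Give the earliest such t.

2

t0.Δ0 n0=0 x=1 z=0 y=1 p=0 q=1 n1=0 clk=0 r=0 u=1
t0.Δ1 n0=0 x=1 z=0 y=1 p=0 q=1 n1=0 clk=1 r=0 u=1
t0.Δ2 n0=0 x=1 z=0 y=1 p=1 q=0 n1=0 clk=1 r=0 u=1
t0.Δ3 n0=0 x=0 z=1 y=1 p=1 q=0 n1=0 clk=1 r=0 u=1
t0.Δ4 n0=0 x=0 z=1 y=0 p=1 q=0 n1=0 clk=1 r=0 u=1
t1.Δ0 n0=0 x=0 z=1 y=0 p=1 q=0 n1=0 clk=1 r=0 u=1
t1.Δ1 n0=0 x=0 z=1 y=0 p=1 q=0 n1=0 clk=0 r=0 u=1
t2.Δ0 n0=0 x=0 z=1 y=0 p=1 q=0 n1=0 clk=0 r=0 u=1
t2.Δ1 n0=0 x=0 z=1 y=0 p=1 q=0 n1=0 clk=1 r=0 u=1
t2.Δ2 n0=0 x=0 z=1 y=0 p=1 q=0 n1=0 clk=1 r=0 u=0
t3.Δ0 n0=0 x=0 z=1 y=0 p=1 q=0 n1=0 clk=1 r=0 u=0
t3.Δ1 n0=0 x=0 z=1 y=0 p=1 q=0 n1=0 clk=0 r=0 u=0
t4.Δ0 n0=0 x=0 z=1 y=0 p=1 q=0 n1=0 clk=0 r=0 u=0
t4.Δ1 n0=0 x=0 z=1 y=0 p=1 q=0 n1=0 clk=1 r=0 u=0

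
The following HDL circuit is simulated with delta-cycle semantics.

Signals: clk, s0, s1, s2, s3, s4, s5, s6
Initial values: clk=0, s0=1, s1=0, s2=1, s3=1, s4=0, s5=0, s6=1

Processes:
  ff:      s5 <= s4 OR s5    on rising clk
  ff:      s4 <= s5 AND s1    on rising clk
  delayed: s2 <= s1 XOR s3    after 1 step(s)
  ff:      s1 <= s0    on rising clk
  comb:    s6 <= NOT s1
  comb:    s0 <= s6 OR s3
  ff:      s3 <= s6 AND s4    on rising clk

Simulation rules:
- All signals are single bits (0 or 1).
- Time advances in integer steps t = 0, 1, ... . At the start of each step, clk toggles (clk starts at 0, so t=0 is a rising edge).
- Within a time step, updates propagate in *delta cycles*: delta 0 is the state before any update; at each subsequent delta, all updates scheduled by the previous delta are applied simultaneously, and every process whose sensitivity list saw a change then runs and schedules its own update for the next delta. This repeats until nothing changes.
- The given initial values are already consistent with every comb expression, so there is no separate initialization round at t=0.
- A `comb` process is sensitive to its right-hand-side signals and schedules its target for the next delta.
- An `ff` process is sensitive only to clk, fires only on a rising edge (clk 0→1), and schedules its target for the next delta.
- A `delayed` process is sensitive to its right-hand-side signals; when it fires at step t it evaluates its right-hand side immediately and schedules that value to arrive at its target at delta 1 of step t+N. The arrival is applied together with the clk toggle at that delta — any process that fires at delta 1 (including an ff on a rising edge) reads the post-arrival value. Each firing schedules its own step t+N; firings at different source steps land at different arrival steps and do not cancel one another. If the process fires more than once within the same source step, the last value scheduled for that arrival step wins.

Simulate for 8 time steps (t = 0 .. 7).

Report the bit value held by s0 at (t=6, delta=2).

[bits: s4,s2,s0,s3,s5,s1,clk,s6]
t=0: Δ0=01110001 Δ1=01110011 Δ2=01100111 Δ3=01100110 Δ4=01000110 | 4Δ
t=1: Δ0=01000110 Δ1=01000100 | 1Δ
t=2: Δ0=01000100 Δ1=01000110 Δ2=01000010 Δ3=01000011 Δ4=01100011 | 4Δ
t=3: Δ0=01100011 Δ1=00100001 | 1Δ
t=4: Δ0=00100001 Δ1=00100011 Δ2=00100111 Δ3=00100110 Δ4=00000110 | 4Δ
t=5: Δ0=00000110 Δ1=01000100 | 1Δ
t=6: Δ0=01000100 Δ1=01000110 Δ2=01000010 Δ3=01000011 Δ4=01100011 | 4Δ
t=7: Δ0=01100011 Δ1=00100001 | 1Δ

0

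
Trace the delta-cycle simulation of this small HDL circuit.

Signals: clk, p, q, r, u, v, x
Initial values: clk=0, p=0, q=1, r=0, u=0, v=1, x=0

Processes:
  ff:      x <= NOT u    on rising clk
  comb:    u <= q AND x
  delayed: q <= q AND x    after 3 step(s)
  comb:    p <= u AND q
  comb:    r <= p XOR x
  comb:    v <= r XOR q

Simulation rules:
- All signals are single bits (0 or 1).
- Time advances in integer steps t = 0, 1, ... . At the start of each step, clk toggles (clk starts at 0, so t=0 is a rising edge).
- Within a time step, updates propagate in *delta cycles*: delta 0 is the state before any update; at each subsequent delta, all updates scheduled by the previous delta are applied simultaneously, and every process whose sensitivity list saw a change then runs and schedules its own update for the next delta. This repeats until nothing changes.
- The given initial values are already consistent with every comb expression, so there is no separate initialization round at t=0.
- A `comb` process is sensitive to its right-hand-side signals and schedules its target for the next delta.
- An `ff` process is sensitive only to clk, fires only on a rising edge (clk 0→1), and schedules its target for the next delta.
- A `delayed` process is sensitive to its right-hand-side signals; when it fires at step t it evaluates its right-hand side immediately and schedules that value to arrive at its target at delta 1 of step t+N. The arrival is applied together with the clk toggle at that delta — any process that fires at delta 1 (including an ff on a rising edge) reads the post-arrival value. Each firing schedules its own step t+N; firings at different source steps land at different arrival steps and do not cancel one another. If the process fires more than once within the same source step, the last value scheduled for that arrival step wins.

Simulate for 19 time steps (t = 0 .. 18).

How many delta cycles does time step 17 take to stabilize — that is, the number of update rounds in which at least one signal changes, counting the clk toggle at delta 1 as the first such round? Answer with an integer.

4

[bits: r,v,x,p,clk,q,u]
t=0: Δ0=0100010 Δ1=0100110 Δ2=0110110 Δ3=1110111 Δ4=1011111 Δ5=0011111 Δ6=0111111 | 6Δ
t=1: Δ0=0111111 Δ1=0111011 | 1Δ
t=2: Δ0=0111011 Δ1=0111111 Δ2=0101111 Δ3=1101110 Δ4=1000110 Δ5=0000110 Δ6=0100110 | 6Δ
t=3: Δ0=0100110 Δ1=0100010 | 1Δ
t=4: Δ0=0100010 Δ1=0100110 Δ2=0110110 Δ3=1110111 Δ4=1011111 Δ5=0011111 Δ6=0111111 | 6Δ
t=5: Δ0=0111111 Δ1=0111001 Δ2=0010000 Δ3=1010000 Δ4=1110000 | 4Δ
t=6: Δ0=1110000 Δ1=1110100 | 1Δ
t=7: Δ0=1110100 Δ1=1110010 Δ2=1010011 Δ3=1011011 Δ4=0011011 Δ5=0111011 | 5Δ
t=8: Δ0=0111011 Δ1=0111101 Δ2=0000100 | 2Δ
t=9: Δ0=0000100 Δ1=0000000 | 1Δ
t=10: Δ0=0000000 Δ1=0000110 Δ2=0110110 Δ3=1110111 Δ4=1011111 Δ5=0011111 Δ6=0111111 | 6Δ
t=11: Δ0=0111111 Δ1=0111001 Δ2=0010000 Δ3=1010000 Δ4=1110000 | 4Δ
t=12: Δ0=1110000 Δ1=1110100 | 1Δ
t=13: Δ0=1110100 Δ1=1110010 Δ2=1010011 Δ3=1011011 Δ4=0011011 Δ5=0111011 | 5Δ
t=14: Δ0=0111011 Δ1=0111101 Δ2=0000100 | 2Δ
t=15: Δ0=0000100 Δ1=0000000 | 1Δ
t=16: Δ0=0000000 Δ1=0000110 Δ2=0110110 Δ3=1110111 Δ4=1011111 Δ5=0011111 Δ6=0111111 | 6Δ
t=17: Δ0=0111111 Δ1=0111001 Δ2=0010000 Δ3=1010000 Δ4=1110000 | 4Δ
t=18: Δ0=1110000 Δ1=1110100 | 1Δ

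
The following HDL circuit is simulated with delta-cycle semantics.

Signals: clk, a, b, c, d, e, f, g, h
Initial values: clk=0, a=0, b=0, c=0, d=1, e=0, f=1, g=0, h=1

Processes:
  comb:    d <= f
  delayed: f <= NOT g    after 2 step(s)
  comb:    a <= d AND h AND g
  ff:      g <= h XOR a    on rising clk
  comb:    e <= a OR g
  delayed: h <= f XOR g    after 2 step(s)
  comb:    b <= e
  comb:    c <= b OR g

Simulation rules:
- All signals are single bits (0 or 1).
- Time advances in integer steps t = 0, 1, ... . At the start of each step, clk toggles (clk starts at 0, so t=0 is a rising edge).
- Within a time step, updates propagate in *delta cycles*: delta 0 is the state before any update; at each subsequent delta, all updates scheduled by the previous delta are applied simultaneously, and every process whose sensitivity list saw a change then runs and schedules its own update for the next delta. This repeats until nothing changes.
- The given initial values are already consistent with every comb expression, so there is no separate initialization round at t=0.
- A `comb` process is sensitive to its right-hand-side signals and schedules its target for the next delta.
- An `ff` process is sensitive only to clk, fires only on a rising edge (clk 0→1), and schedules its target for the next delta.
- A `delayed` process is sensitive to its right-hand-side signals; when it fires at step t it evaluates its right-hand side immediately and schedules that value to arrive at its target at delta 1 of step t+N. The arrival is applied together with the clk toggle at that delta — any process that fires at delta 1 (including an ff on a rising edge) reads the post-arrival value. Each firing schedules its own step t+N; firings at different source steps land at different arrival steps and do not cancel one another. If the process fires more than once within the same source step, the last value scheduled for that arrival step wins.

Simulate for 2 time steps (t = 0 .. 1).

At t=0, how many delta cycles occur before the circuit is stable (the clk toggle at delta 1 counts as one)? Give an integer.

4

t0.Δ0 c=0 h=1 a=0 f=1 d=1 b=0 clk=0 g=0 e=0
t0.Δ1 c=0 h=1 a=0 f=1 d=1 b=0 clk=1 g=0 e=0
t0.Δ2 c=0 h=1 a=0 f=1 d=1 b=0 clk=1 g=1 e=0
t0.Δ3 c=1 h=1 a=1 f=1 d=1 b=0 clk=1 g=1 e=1
t0.Δ4 c=1 h=1 a=1 f=1 d=1 b=1 clk=1 g=1 e=1
t1.Δ0 c=1 h=1 a=1 f=1 d=1 b=1 clk=1 g=1 e=1
t1.Δ1 c=1 h=1 a=1 f=1 d=1 b=1 clk=0 g=1 e=1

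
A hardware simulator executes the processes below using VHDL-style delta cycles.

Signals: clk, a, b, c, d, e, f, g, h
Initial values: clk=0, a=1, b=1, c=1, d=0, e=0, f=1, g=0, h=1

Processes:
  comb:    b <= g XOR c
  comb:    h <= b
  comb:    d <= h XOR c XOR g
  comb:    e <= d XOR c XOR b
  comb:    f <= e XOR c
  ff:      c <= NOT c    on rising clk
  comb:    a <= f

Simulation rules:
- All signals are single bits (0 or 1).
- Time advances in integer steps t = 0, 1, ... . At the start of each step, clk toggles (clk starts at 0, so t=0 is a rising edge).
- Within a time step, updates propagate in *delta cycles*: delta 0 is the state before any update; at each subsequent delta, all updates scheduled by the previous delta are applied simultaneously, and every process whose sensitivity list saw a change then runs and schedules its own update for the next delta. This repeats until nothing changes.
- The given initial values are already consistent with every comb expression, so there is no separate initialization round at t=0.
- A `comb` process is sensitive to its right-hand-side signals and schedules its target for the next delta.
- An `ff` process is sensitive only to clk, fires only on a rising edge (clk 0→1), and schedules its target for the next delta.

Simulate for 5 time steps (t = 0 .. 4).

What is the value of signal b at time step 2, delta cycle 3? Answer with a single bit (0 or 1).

[bits: c,a,f,d,g,clk,e,h,b]
t=0: Δ0=111000011 Δ1=111001011 Δ2=011001011 Δ3=010101110 Δ4=001101100 Δ5=011001100 Δ6=011001000 Δ7=010001000 Δ8=000001000 | 8Δ
t=1: Δ0=000001000 Δ1=000000000 | 1Δ
t=2: Δ0=000000000 Δ1=000001000 Δ2=100001000 Δ3=101101101 Δ4=110101111 Δ5=100001111 Δ6=100001011 Δ7=101001011 Δ8=111001011 | 8Δ
t=3: Δ0=111001011 Δ1=111000011 | 1Δ
t=4: Δ0=111000011 Δ1=111001011 Δ2=011001011 Δ3=010101110 Δ4=001101100 Δ5=011001100 Δ6=011001000 Δ7=010001000 Δ8=000001000 | 8Δ

1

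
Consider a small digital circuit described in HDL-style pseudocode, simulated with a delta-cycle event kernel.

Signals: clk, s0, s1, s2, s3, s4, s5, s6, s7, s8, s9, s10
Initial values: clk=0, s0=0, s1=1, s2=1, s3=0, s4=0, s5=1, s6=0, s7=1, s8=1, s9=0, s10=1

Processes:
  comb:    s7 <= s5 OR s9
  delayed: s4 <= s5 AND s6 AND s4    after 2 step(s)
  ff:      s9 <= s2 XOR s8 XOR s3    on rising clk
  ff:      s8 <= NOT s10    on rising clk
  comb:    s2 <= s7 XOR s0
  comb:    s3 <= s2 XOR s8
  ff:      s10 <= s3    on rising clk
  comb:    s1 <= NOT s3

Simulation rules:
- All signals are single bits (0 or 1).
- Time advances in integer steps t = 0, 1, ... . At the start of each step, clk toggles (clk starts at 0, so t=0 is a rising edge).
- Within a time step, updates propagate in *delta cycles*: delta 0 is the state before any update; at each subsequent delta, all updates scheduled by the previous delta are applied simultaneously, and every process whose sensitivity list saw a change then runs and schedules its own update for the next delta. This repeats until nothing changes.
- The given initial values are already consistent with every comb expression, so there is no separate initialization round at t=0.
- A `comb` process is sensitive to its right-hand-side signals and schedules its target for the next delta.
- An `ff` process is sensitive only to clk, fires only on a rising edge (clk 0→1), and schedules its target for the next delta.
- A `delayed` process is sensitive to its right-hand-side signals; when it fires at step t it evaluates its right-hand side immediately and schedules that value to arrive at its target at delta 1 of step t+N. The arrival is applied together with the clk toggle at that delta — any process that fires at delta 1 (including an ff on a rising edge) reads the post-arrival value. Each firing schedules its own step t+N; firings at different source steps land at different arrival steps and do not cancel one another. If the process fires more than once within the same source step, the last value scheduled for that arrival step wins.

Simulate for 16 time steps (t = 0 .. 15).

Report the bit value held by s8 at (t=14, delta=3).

t=0 Δ0: s6=0 s4=0 s3=0 s7=1 s2=1 s5=1 s8=1 clk=0 s9=0 s1=1 s0=0 s10=1
  Δ1: clk:0→1
  Δ2: s8:1→0, s10:1→0
  Δ3: s3:0→1
  Δ4: s1:1→0
  (4Δ to stable)
t=1 Δ0: s6=0 s4=0 s3=1 s7=1 s2=1 s5=1 s8=0 clk=1 s9=0 s1=0 s0=0 s10=0
  Δ1: clk:1→0
  (1Δ to stable)
t=2 Δ0: s6=0 s4=0 s3=1 s7=1 s2=1 s5=1 s8=0 clk=0 s9=0 s1=0 s0=0 s10=0
  Δ1: clk:0→1
  Δ2: s8:0→1, s10:0→1
  Δ3: s3:1→0
  Δ4: s1:0→1
  (4Δ to stable)
t=3 Δ0: s6=0 s4=0 s3=0 s7=1 s2=1 s5=1 s8=1 clk=1 s9=0 s1=1 s0=0 s10=1
  Δ1: clk:1→0
  (1Δ to stable)
t=4 Δ0: s6=0 s4=0 s3=0 s7=1 s2=1 s5=1 s8=1 clk=0 s9=0 s1=1 s0=0 s10=1
  Δ1: clk:0→1
  Δ2: s8:1→0, s10:1→0
  Δ3: s3:0→1
  Δ4: s1:1→0
  (4Δ to stable)
t=5 Δ0: s6=0 s4=0 s3=1 s7=1 s2=1 s5=1 s8=0 clk=1 s9=0 s1=0 s0=0 s10=0
  Δ1: clk:1→0
  (1Δ to stable)
t=6 Δ0: s6=0 s4=0 s3=1 s7=1 s2=1 s5=1 s8=0 clk=0 s9=0 s1=0 s0=0 s10=0
  Δ1: clk:0→1
  Δ2: s8:0→1, s10:0→1
  Δ3: s3:1→0
  Δ4: s1:0→1
  (4Δ to stable)
t=7 Δ0: s6=0 s4=0 s3=0 s7=1 s2=1 s5=1 s8=1 clk=1 s9=0 s1=1 s0=0 s10=1
  Δ1: clk:1→0
  (1Δ to stable)
t=8 Δ0: s6=0 s4=0 s3=0 s7=1 s2=1 s5=1 s8=1 clk=0 s9=0 s1=1 s0=0 s10=1
  Δ1: clk:0→1
  Δ2: s8:1→0, s10:1→0
  Δ3: s3:0→1
  Δ4: s1:1→0
  (4Δ to stable)
t=9 Δ0: s6=0 s4=0 s3=1 s7=1 s2=1 s5=1 s8=0 clk=1 s9=0 s1=0 s0=0 s10=0
  Δ1: clk:1→0
  (1Δ to stable)
t=10 Δ0: s6=0 s4=0 s3=1 s7=1 s2=1 s5=1 s8=0 clk=0 s9=0 s1=0 s0=0 s10=0
  Δ1: clk:0→1
  Δ2: s8:0→1, s10:0→1
  Δ3: s3:1→0
  Δ4: s1:0→1
  (4Δ to stable)
t=11 Δ0: s6=0 s4=0 s3=0 s7=1 s2=1 s5=1 s8=1 clk=1 s9=0 s1=1 s0=0 s10=1
  Δ1: clk:1→0
  (1Δ to stable)
t=12 Δ0: s6=0 s4=0 s3=0 s7=1 s2=1 s5=1 s8=1 clk=0 s9=0 s1=1 s0=0 s10=1
  Δ1: clk:0→1
  Δ2: s8:1→0, s10:1→0
  Δ3: s3:0→1
  Δ4: s1:1→0
  (4Δ to stable)
t=13 Δ0: s6=0 s4=0 s3=1 s7=1 s2=1 s5=1 s8=0 clk=1 s9=0 s1=0 s0=0 s10=0
  Δ1: clk:1→0
  (1Δ to stable)
t=14 Δ0: s6=0 s4=0 s3=1 s7=1 s2=1 s5=1 s8=0 clk=0 s9=0 s1=0 s0=0 s10=0
  Δ1: clk:0→1
  Δ2: s8:0→1, s10:0→1
  Δ3: s3:1→0
  Δ4: s1:0→1
  (4Δ to stable)
t=15 Δ0: s6=0 s4=0 s3=0 s7=1 s2=1 s5=1 s8=1 clk=1 s9=0 s1=1 s0=0 s10=1
  Δ1: clk:1→0
  (1Δ to stable)

1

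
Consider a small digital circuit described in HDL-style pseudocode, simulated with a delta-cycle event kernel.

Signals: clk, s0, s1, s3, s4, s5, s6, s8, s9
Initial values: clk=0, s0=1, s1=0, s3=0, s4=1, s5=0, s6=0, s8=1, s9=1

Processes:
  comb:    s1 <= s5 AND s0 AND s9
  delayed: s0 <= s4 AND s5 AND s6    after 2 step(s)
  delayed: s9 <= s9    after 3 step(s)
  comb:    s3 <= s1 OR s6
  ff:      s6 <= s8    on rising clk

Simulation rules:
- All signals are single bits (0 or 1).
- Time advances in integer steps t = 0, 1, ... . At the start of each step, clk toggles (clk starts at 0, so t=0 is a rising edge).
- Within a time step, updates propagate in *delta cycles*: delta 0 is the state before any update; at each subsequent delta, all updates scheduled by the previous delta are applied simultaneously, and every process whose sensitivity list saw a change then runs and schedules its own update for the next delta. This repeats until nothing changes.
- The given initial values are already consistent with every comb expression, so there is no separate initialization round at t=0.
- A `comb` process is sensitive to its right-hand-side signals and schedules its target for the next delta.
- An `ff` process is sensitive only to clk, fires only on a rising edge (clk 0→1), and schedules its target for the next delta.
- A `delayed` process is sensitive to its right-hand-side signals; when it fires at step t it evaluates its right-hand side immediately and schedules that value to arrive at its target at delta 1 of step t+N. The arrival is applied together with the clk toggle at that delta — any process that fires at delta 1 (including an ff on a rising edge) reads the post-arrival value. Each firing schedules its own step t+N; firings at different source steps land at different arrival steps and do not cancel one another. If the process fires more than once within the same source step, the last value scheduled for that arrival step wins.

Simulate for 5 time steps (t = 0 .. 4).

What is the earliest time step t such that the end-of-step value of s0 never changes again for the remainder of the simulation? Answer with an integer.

2

t0.Δ0 s3=0 s1=0 clk=0 s6=0 s9=1 s5=0 s4=1 s8=1 s0=1
t0.Δ1 s3=0 s1=0 clk=1 s6=0 s9=1 s5=0 s4=1 s8=1 s0=1
t0.Δ2 s3=0 s1=0 clk=1 s6=1 s9=1 s5=0 s4=1 s8=1 s0=1
t0.Δ3 s3=1 s1=0 clk=1 s6=1 s9=1 s5=0 s4=1 s8=1 s0=1
t1.Δ0 s3=1 s1=0 clk=1 s6=1 s9=1 s5=0 s4=1 s8=1 s0=1
t1.Δ1 s3=1 s1=0 clk=0 s6=1 s9=1 s5=0 s4=1 s8=1 s0=1
t2.Δ0 s3=1 s1=0 clk=0 s6=1 s9=1 s5=0 s4=1 s8=1 s0=1
t2.Δ1 s3=1 s1=0 clk=1 s6=1 s9=1 s5=0 s4=1 s8=1 s0=0
t3.Δ0 s3=1 s1=0 clk=1 s6=1 s9=1 s5=0 s4=1 s8=1 s0=0
t3.Δ1 s3=1 s1=0 clk=0 s6=1 s9=1 s5=0 s4=1 s8=1 s0=0
t4.Δ0 s3=1 s1=0 clk=0 s6=1 s9=1 s5=0 s4=1 s8=1 s0=0
t4.Δ1 s3=1 s1=0 clk=1 s6=1 s9=1 s5=0 s4=1 s8=1 s0=0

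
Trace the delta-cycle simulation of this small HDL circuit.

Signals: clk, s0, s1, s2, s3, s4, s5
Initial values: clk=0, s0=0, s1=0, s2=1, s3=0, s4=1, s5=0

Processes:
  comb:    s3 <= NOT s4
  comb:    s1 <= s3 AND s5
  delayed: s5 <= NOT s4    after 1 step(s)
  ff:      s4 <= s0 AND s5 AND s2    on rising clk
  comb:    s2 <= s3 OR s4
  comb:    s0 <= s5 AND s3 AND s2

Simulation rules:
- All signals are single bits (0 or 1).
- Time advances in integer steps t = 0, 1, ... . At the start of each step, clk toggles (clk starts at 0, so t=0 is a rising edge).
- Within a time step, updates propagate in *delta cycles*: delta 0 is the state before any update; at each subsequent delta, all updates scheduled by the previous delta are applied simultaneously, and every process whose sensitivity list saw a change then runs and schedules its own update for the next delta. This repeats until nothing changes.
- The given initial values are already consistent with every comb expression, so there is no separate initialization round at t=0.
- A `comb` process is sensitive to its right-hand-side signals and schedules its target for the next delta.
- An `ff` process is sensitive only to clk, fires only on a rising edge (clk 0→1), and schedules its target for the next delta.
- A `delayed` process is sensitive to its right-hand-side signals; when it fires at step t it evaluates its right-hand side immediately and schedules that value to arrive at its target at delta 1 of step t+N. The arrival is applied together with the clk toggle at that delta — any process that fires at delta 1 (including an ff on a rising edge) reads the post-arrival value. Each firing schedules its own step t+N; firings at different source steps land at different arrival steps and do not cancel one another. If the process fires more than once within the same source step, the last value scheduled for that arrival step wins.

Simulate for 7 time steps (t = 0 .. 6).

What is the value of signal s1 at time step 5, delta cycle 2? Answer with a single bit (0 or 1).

t=0 Δ0: s3=0 s0=0 s5=0 s1=0 clk=0 s2=1 s4=1
  Δ1: clk:0→1
  Δ2: s4:1→0
  Δ3: s3:0→1, s2:1→0
  Δ4: s2:0→1
  (4Δ to stable)
t=1 Δ0: s3=1 s0=0 s5=0 s1=0 clk=1 s2=1 s4=0
  Δ1: s5:0→1, clk:1→0
  Δ2: s0:0→1, s1:0→1
  (2Δ to stable)
t=2 Δ0: s3=1 s0=1 s5=1 s1=1 clk=0 s2=1 s4=0
  Δ1: clk:0→1
  Δ2: s4:0→1
  Δ3: s3:1→0
  Δ4: s0:1→0, s1:1→0
  (4Δ to stable)
t=3 Δ0: s3=0 s0=0 s5=1 s1=0 clk=1 s2=1 s4=1
  Δ1: s5:1→0, clk:1→0
  (1Δ to stable)
t=4 Δ0: s3=0 s0=0 s5=0 s1=0 clk=0 s2=1 s4=1
  Δ1: clk:0→1
  Δ2: s4:1→0
  Δ3: s3:0→1, s2:1→0
  Δ4: s2:0→1
  (4Δ to stable)
t=5 Δ0: s3=1 s0=0 s5=0 s1=0 clk=1 s2=1 s4=0
  Δ1: s5:0→1, clk:1→0
  Δ2: s0:0→1, s1:0→1
  (2Δ to stable)
t=6 Δ0: s3=1 s0=1 s5=1 s1=1 clk=0 s2=1 s4=0
  Δ1: clk:0→1
  Δ2: s4:0→1
  Δ3: s3:1→0
  Δ4: s0:1→0, s1:1→0
  (4Δ to stable)

1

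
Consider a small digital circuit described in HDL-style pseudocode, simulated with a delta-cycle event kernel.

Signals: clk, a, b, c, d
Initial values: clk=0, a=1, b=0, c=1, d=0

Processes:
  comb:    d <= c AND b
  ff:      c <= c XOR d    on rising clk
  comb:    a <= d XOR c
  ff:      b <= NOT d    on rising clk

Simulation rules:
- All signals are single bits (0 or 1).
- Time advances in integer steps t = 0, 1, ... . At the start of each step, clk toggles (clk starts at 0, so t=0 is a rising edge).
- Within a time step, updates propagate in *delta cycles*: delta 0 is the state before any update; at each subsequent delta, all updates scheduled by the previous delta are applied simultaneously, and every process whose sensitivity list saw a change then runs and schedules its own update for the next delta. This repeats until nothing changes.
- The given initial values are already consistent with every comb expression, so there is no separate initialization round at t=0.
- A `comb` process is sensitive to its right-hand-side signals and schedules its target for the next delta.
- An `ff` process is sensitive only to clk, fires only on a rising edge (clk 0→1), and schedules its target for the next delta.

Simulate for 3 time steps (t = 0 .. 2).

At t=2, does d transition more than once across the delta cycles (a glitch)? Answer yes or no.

no

t0.Δ0 d=0 a=1 b=0 c=1 clk=0
t0.Δ1 d=0 a=1 b=0 c=1 clk=1
t0.Δ2 d=0 a=1 b=1 c=1 clk=1
t0.Δ3 d=1 a=1 b=1 c=1 clk=1
t0.Δ4 d=1 a=0 b=1 c=1 clk=1
t1.Δ0 d=1 a=0 b=1 c=1 clk=1
t1.Δ1 d=1 a=0 b=1 c=1 clk=0
t2.Δ0 d=1 a=0 b=1 c=1 clk=0
t2.Δ1 d=1 a=0 b=1 c=1 clk=1
t2.Δ2 d=1 a=0 b=0 c=0 clk=1
t2.Δ3 d=0 a=1 b=0 c=0 clk=1
t2.Δ4 d=0 a=0 b=0 c=0 clk=1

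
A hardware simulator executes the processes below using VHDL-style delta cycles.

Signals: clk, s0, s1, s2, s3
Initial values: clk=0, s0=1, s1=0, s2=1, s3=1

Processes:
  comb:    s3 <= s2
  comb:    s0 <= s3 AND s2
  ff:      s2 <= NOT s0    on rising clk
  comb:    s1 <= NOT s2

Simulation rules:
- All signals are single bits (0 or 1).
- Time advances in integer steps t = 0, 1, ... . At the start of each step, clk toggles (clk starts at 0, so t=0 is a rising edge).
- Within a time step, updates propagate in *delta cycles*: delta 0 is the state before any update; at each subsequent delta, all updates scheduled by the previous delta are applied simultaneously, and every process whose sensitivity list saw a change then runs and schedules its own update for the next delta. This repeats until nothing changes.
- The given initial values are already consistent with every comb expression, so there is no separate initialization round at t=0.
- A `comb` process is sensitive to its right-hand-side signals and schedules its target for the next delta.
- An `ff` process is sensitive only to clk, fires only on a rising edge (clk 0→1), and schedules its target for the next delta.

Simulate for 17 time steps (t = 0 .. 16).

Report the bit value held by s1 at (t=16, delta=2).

0

[bits: s2,clk,s0,s3,s1]
t=0: Δ0=10110 Δ1=11110 Δ2=01110 Δ3=01001 | 3Δ
t=1: Δ0=01001 Δ1=00001 | 1Δ
t=2: Δ0=00001 Δ1=01001 Δ2=11001 Δ3=11010 Δ4=11110 | 4Δ
t=3: Δ0=11110 Δ1=10110 | 1Δ
t=4: Δ0=10110 Δ1=11110 Δ2=01110 Δ3=01001 | 3Δ
t=5: Δ0=01001 Δ1=00001 | 1Δ
t=6: Δ0=00001 Δ1=01001 Δ2=11001 Δ3=11010 Δ4=11110 | 4Δ
t=7: Δ0=11110 Δ1=10110 | 1Δ
t=8: Δ0=10110 Δ1=11110 Δ2=01110 Δ3=01001 | 3Δ
t=9: Δ0=01001 Δ1=00001 | 1Δ
t=10: Δ0=00001 Δ1=01001 Δ2=11001 Δ3=11010 Δ4=11110 | 4Δ
t=11: Δ0=11110 Δ1=10110 | 1Δ
t=12: Δ0=10110 Δ1=11110 Δ2=01110 Δ3=01001 | 3Δ
t=13: Δ0=01001 Δ1=00001 | 1Δ
t=14: Δ0=00001 Δ1=01001 Δ2=11001 Δ3=11010 Δ4=11110 | 4Δ
t=15: Δ0=11110 Δ1=10110 | 1Δ
t=16: Δ0=10110 Δ1=11110 Δ2=01110 Δ3=01001 | 3Δ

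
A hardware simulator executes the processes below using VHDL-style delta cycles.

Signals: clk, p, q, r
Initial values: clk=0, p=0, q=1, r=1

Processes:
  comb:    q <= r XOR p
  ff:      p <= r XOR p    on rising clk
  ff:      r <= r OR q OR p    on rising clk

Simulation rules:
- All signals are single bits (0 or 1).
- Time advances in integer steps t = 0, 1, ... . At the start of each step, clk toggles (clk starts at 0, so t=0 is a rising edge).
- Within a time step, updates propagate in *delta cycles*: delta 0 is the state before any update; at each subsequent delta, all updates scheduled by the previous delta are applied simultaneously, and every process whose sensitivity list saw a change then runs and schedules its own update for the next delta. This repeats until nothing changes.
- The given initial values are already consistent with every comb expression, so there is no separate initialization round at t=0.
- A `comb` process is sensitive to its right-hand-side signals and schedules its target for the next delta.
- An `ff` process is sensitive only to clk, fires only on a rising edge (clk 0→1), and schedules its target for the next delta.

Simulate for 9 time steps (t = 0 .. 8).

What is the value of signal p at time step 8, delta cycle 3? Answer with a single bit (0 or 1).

t=0 Δ0: clk=0 p=0 r=1 q=1
  Δ1: clk:0→1
  Δ2: p:0→1
  Δ3: q:1→0
  (3Δ to stable)
t=1 Δ0: clk=1 p=1 r=1 q=0
  Δ1: clk:1→0
  (1Δ to stable)
t=2 Δ0: clk=0 p=1 r=1 q=0
  Δ1: clk:0→1
  Δ2: p:1→0
  Δ3: q:0→1
  (3Δ to stable)
t=3 Δ0: clk=1 p=0 r=1 q=1
  Δ1: clk:1→0
  (1Δ to stable)
t=4 Δ0: clk=0 p=0 r=1 q=1
  Δ1: clk:0→1
  Δ2: p:0→1
  Δ3: q:1→0
  (3Δ to stable)
t=5 Δ0: clk=1 p=1 r=1 q=0
  Δ1: clk:1→0
  (1Δ to stable)
t=6 Δ0: clk=0 p=1 r=1 q=0
  Δ1: clk:0→1
  Δ2: p:1→0
  Δ3: q:0→1
  (3Δ to stable)
t=7 Δ0: clk=1 p=0 r=1 q=1
  Δ1: clk:1→0
  (1Δ to stable)
t=8 Δ0: clk=0 p=0 r=1 q=1
  Δ1: clk:0→1
  Δ2: p:0→1
  Δ3: q:1→0
  (3Δ to stable)

1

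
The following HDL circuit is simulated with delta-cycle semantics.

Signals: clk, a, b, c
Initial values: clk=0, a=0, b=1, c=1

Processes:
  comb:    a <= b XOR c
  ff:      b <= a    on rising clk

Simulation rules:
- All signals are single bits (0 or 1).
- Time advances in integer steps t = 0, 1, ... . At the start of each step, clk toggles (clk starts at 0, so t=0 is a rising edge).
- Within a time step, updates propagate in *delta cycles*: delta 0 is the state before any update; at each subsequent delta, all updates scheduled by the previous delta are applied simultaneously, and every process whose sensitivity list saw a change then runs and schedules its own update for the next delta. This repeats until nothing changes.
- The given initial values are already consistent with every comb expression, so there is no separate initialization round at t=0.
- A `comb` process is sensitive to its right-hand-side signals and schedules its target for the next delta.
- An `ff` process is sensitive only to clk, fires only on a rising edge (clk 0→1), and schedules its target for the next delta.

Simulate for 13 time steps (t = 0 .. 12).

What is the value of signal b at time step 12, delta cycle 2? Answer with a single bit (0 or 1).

0

t=0 Δ0: c=1 b=1 clk=0 a=0
  Δ1: clk:0→1
  Δ2: b:1→0
  Δ3: a:0→1
  (3Δ to stable)
t=1 Δ0: c=1 b=0 clk=1 a=1
  Δ1: clk:1→0
  (1Δ to stable)
t=2 Δ0: c=1 b=0 clk=0 a=1
  Δ1: clk:0→1
  Δ2: b:0→1
  Δ3: a:1→0
  (3Δ to stable)
t=3 Δ0: c=1 b=1 clk=1 a=0
  Δ1: clk:1→0
  (1Δ to stable)
t=4 Δ0: c=1 b=1 clk=0 a=0
  Δ1: clk:0→1
  Δ2: b:1→0
  Δ3: a:0→1
  (3Δ to stable)
t=5 Δ0: c=1 b=0 clk=1 a=1
  Δ1: clk:1→0
  (1Δ to stable)
t=6 Δ0: c=1 b=0 clk=0 a=1
  Δ1: clk:0→1
  Δ2: b:0→1
  Δ3: a:1→0
  (3Δ to stable)
t=7 Δ0: c=1 b=1 clk=1 a=0
  Δ1: clk:1→0
  (1Δ to stable)
t=8 Δ0: c=1 b=1 clk=0 a=0
  Δ1: clk:0→1
  Δ2: b:1→0
  Δ3: a:0→1
  (3Δ to stable)
t=9 Δ0: c=1 b=0 clk=1 a=1
  Δ1: clk:1→0
  (1Δ to stable)
t=10 Δ0: c=1 b=0 clk=0 a=1
  Δ1: clk:0→1
  Δ2: b:0→1
  Δ3: a:1→0
  (3Δ to stable)
t=11 Δ0: c=1 b=1 clk=1 a=0
  Δ1: clk:1→0
  (1Δ to stable)
t=12 Δ0: c=1 b=1 clk=0 a=0
  Δ1: clk:0→1
  Δ2: b:1→0
  Δ3: a:0→1
  (3Δ to stable)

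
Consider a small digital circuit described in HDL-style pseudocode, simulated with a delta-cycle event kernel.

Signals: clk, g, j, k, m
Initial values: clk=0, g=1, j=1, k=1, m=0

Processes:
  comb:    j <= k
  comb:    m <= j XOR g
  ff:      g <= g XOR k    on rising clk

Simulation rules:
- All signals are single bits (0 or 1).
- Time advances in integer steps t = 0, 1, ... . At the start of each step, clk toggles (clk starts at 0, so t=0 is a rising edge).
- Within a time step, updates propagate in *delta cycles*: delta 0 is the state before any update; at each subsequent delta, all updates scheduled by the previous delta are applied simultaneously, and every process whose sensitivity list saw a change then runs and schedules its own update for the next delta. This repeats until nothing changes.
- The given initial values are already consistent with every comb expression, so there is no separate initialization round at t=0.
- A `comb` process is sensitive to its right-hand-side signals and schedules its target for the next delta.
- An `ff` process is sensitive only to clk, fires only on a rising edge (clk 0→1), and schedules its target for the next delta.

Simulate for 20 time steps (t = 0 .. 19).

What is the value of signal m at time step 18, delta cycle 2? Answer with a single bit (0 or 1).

1

t0.Δ0 clk=0 j=1 g=1 k=1 m=0
t0.Δ1 clk=1 j=1 g=1 k=1 m=0
t0.Δ2 clk=1 j=1 g=0 k=1 m=0
t0.Δ3 clk=1 j=1 g=0 k=1 m=1
t1.Δ0 clk=1 j=1 g=0 k=1 m=1
t1.Δ1 clk=0 j=1 g=0 k=1 m=1
t2.Δ0 clk=0 j=1 g=0 k=1 m=1
t2.Δ1 clk=1 j=1 g=0 k=1 m=1
t2.Δ2 clk=1 j=1 g=1 k=1 m=1
t2.Δ3 clk=1 j=1 g=1 k=1 m=0
t3.Δ0 clk=1 j=1 g=1 k=1 m=0
t3.Δ1 clk=0 j=1 g=1 k=1 m=0
t4.Δ0 clk=0 j=1 g=1 k=1 m=0
t4.Δ1 clk=1 j=1 g=1 k=1 m=0
t4.Δ2 clk=1 j=1 g=0 k=1 m=0
t4.Δ3 clk=1 j=1 g=0 k=1 m=1
t5.Δ0 clk=1 j=1 g=0 k=1 m=1
t5.Δ1 clk=0 j=1 g=0 k=1 m=1
t6.Δ0 clk=0 j=1 g=0 k=1 m=1
t6.Δ1 clk=1 j=1 g=0 k=1 m=1
t6.Δ2 clk=1 j=1 g=1 k=1 m=1
t6.Δ3 clk=1 j=1 g=1 k=1 m=0
t7.Δ0 clk=1 j=1 g=1 k=1 m=0
t7.Δ1 clk=0 j=1 g=1 k=1 m=0
t8.Δ0 clk=0 j=1 g=1 k=1 m=0
t8.Δ1 clk=1 j=1 g=1 k=1 m=0
t8.Δ2 clk=1 j=1 g=0 k=1 m=0
t8.Δ3 clk=1 j=1 g=0 k=1 m=1
t9.Δ0 clk=1 j=1 g=0 k=1 m=1
t9.Δ1 clk=0 j=1 g=0 k=1 m=1
t10.Δ0 clk=0 j=1 g=0 k=1 m=1
t10.Δ1 clk=1 j=1 g=0 k=1 m=1
t10.Δ2 clk=1 j=1 g=1 k=1 m=1
t10.Δ3 clk=1 j=1 g=1 k=1 m=0
t11.Δ0 clk=1 j=1 g=1 k=1 m=0
t11.Δ1 clk=0 j=1 g=1 k=1 m=0
t12.Δ0 clk=0 j=1 g=1 k=1 m=0
t12.Δ1 clk=1 j=1 g=1 k=1 m=0
t12.Δ2 clk=1 j=1 g=0 k=1 m=0
t12.Δ3 clk=1 j=1 g=0 k=1 m=1
t13.Δ0 clk=1 j=1 g=0 k=1 m=1
t13.Δ1 clk=0 j=1 g=0 k=1 m=1
t14.Δ0 clk=0 j=1 g=0 k=1 m=1
t14.Δ1 clk=1 j=1 g=0 k=1 m=1
t14.Δ2 clk=1 j=1 g=1 k=1 m=1
t14.Δ3 clk=1 j=1 g=1 k=1 m=0
t15.Δ0 clk=1 j=1 g=1 k=1 m=0
t15.Δ1 clk=0 j=1 g=1 k=1 m=0
t16.Δ0 clk=0 j=1 g=1 k=1 m=0
t16.Δ1 clk=1 j=1 g=1 k=1 m=0
t16.Δ2 clk=1 j=1 g=0 k=1 m=0
t16.Δ3 clk=1 j=1 g=0 k=1 m=1
t17.Δ0 clk=1 j=1 g=0 k=1 m=1
t17.Δ1 clk=0 j=1 g=0 k=1 m=1
t18.Δ0 clk=0 j=1 g=0 k=1 m=1
t18.Δ1 clk=1 j=1 g=0 k=1 m=1
t18.Δ2 clk=1 j=1 g=1 k=1 m=1
t18.Δ3 clk=1 j=1 g=1 k=1 m=0
t19.Δ0 clk=1 j=1 g=1 k=1 m=0
t19.Δ1 clk=0 j=1 g=1 k=1 m=0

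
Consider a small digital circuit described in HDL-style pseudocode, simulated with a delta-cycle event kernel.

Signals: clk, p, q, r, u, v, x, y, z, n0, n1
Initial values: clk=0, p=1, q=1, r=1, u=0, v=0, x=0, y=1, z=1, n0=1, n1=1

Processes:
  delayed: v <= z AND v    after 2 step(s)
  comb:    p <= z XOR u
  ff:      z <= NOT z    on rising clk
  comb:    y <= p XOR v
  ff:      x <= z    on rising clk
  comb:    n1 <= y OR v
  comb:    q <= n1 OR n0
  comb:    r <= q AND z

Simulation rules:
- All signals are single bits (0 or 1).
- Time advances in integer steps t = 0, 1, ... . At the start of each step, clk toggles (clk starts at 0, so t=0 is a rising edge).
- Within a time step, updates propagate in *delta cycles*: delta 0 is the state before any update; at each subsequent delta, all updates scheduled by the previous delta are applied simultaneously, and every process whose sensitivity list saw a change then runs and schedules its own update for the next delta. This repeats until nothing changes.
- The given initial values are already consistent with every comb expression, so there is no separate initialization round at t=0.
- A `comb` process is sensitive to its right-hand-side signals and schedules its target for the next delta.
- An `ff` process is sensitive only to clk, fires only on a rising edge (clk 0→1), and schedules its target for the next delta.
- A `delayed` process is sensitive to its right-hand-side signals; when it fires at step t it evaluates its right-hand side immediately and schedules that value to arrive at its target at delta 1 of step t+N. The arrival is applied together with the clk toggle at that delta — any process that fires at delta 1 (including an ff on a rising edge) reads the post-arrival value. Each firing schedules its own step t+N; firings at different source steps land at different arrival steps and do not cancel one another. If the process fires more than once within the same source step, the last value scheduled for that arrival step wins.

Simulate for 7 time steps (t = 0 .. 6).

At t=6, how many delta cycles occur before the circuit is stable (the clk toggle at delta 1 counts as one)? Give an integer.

5

t=0 Δ0: x=0 q=1 u=0 y=1 clk=0 v=0 n0=1 p=1 z=1 n1=1 r=1
  Δ1: clk:0→1
  Δ2: x:0→1, z:1→0
  Δ3: p:1→0, r:1→0
  Δ4: y:1→0
  Δ5: n1:1→0
  (5Δ to stable)
t=1 Δ0: x=1 q=1 u=0 y=0 clk=1 v=0 n0=1 p=0 z=0 n1=0 r=0
  Δ1: clk:1→0
  (1Δ to stable)
t=2 Δ0: x=1 q=1 u=0 y=0 clk=0 v=0 n0=1 p=0 z=0 n1=0 r=0
  Δ1: clk:0→1
  Δ2: x:1→0, z:0→1
  Δ3: p:0→1, r:0→1
  Δ4: y:0→1
  Δ5: n1:0→1
  (5Δ to stable)
t=3 Δ0: x=0 q=1 u=0 y=1 clk=1 v=0 n0=1 p=1 z=1 n1=1 r=1
  Δ1: clk:1→0
  (1Δ to stable)
t=4 Δ0: x=0 q=1 u=0 y=1 clk=0 v=0 n0=1 p=1 z=1 n1=1 r=1
  Δ1: clk:0→1
  Δ2: x:0→1, z:1→0
  Δ3: p:1→0, r:1→0
  Δ4: y:1→0
  Δ5: n1:1→0
  (5Δ to stable)
t=5 Δ0: x=1 q=1 u=0 y=0 clk=1 v=0 n0=1 p=0 z=0 n1=0 r=0
  Δ1: clk:1→0
  (1Δ to stable)
t=6 Δ0: x=1 q=1 u=0 y=0 clk=0 v=0 n0=1 p=0 z=0 n1=0 r=0
  Δ1: clk:0→1
  Δ2: x:1→0, z:0→1
  Δ3: p:0→1, r:0→1
  Δ4: y:0→1
  Δ5: n1:0→1
  (5Δ to stable)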